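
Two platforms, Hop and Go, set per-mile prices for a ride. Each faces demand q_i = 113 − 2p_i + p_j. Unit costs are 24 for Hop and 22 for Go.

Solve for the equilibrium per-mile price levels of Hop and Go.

53.4, 52.6

Hop's profit: π = (p_{Hop} − 24)(113 − 2p_{Hop} + p_{Go}).
∂π/∂p_{Hop} = 161 − 4p_{Hop} + p_{Go} = 0 ⇒ p_{Hop} = 40.25 + 0.25p_{Go}.
Similarly p_{Go} = 39.25 + 0.25p_{Hop}.
Solving the two reaction functions simultaneously: (1 − (0.25)(0.25))p_{Hop} = 40.25 + 0.25·39.25, so 0.9375p_{Hop} = 50.0625 and p_{Hop} = 53.4.
Then p_{Go} = 39.25 + 0.25·53.4 = 52.6.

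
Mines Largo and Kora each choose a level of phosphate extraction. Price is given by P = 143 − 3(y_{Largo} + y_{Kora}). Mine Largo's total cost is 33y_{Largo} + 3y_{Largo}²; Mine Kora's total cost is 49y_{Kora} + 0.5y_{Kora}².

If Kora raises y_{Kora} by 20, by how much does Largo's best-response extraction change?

-5

Mine Largo's profit: π = y_{Largo}(143 − 3(y_{Largo} + y_{Kora})) − 33y_{Largo} − 3y_{Largo}².
∂π/∂y_{Largo} = 110 − 12y_{Largo} − 3y_{Kora} = 0, so y_{Largo} = 55/6 − 0.25y_{Kora}.
The reaction-function slope is −0.25, so a 20-unit rise in y_{Kora} moves y_{Largo} by −0.25 × 20 = −5. Largo's best response falls — the actions are strategic substitutes.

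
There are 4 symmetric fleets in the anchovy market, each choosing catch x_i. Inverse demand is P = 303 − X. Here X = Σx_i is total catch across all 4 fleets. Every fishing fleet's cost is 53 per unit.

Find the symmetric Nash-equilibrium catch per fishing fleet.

50

A representative fishing fleet's profit is π_i = x_i(303 − X) − 53x_i, with X = x_i + Σ_{j≠i} x_j.
First-order condition: 250 − 2x_i − Σ_{j≠i} x_j = 0.
In a symmetric equilibrium every fishing fleet chooses the same x, so Σ_{j≠i} x_j = 3x. The condition becomes 250 − 5x = 0, giving x = 250/5 = 50.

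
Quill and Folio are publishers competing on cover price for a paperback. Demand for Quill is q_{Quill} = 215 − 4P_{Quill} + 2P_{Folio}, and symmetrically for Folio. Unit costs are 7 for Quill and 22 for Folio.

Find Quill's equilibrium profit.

5041

Quill's profit: π = (P_{Quill} − 7)(215 − 4P_{Quill} + 2P_{Folio}).
∂π/∂P_{Quill} = 243 − 8P_{Quill} + 2P_{Folio} = 0 ⇒ P_{Quill} = 30.375 + 0.25P_{Folio}.
Similarly P_{Folio} = 37.875 + 0.25P_{Quill}.
Solving the two reaction functions simultaneously: (1 − (0.25)(0.25))P_{Quill} = 30.375 + 0.25·37.875, so 0.9375P_{Quill} = 1275/32 and P_{Quill} = 42.5.
Then P_{Folio} = 37.875 + 0.25·42.5 = 48.5.
q_{Quill} = 215 − 4·42.5 + 2·48.5 = 142.
Profit = (42.5 − 7)·142 = 5041.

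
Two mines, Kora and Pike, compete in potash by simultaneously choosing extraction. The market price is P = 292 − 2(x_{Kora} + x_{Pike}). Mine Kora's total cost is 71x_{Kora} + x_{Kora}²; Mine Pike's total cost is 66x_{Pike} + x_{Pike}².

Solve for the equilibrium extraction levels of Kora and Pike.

27.3125, 28.5625

Mine Kora's profit: π = x_{Kora}(292 − 2(x_{Kora} + x_{Pike})) − 71x_{Kora} − x_{Kora}².
∂π/∂x_{Kora} = 221 − 6x_{Kora} − 2x_{Pike} = 0, so x_{Kora} = 221/6 − (1/3)x_{Pike}.
By the same steps for Pike: x_{Pike} = 113/3 − (1/3)x_{Kora}.
Solving the two reaction functions simultaneously: (1 − (−1/3)(−1/3))x_{Kora} = 221/6 − (1/3)·(113/3), so (8/9)x_{Kora} = 437/18 and x_{Kora} = 27.3125.
Then x_{Pike} = 113/3 − (1/3)·27.3125 = 28.5625.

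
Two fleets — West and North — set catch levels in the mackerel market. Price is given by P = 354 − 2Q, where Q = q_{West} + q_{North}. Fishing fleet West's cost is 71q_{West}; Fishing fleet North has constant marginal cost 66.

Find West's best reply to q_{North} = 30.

55.75

Fishing fleet West's profit: π = q_{West}(354 − 2(q_{West} + q_{North})) − 71q_{West}.
∂π/∂q_{West} = 283 − 4q_{West} − 2q_{North} = 0, so q_{West} = 70.75 − 0.5q_{North}.
At q_{North} = 30: q_{West} = 70.75 − 0.5·30 = 55.75.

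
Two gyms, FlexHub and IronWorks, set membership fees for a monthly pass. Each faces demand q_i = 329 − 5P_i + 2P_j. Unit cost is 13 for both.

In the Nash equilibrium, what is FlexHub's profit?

FlexHub's profit: π = (P_{FlexHub} − 13)(329 − 5P_{FlexHub} + 2P_{IronWorks}).
∂π/∂P_{FlexHub} = 394 − 10P_{FlexHub} + 2P_{IronWorks} = 0 ⇒ P_{FlexHub} = 39.4 + 0.2P_{IronWorks}.
The game is symmetric, so in equilibrium P_{IronWorks} = P_{FlexHub}: the reaction function gives 0.8P_{FlexHub} = 39.4, hence P_{FlexHub} = 49.25.
q_{FlexHub} = 329 − 5·49.25 + 2·49.25 = 181.25.
Profit = (49.25 − 13)·181.25 = 6570.3125.

6570.3125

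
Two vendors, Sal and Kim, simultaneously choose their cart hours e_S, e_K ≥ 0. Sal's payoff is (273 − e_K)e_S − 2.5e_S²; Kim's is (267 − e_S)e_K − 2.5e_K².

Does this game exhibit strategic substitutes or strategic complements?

strategic substitutes

Expanding Sal's payoff: 273e_S − e_Ke_S − 2.5e_S².
∂π/∂e_S = 273 − e_K − 5e_S = 0, so e_S = 54.6 − 0.2e_K.
The best-response slope de_S/de_K = −0.2 < 0: the reaction function is downward-sloping, so the choices are strategic substitutes.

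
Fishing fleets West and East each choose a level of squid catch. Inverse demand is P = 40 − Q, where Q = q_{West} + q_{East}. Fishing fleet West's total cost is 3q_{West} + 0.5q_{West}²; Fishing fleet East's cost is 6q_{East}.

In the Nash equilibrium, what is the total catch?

Fishing fleet West's profit: π = q_{West}(40 − (q_{West} + q_{East})) − 3q_{West} − 0.5q_{West}².
∂π/∂q_{West} = 37 − 3q_{West} − q_{East} = 0, so q_{West} = 37/3 − (1/3)q_{East}.
For East: ∂π/∂q_{East} = 34 − 2q_{East} − q_{West} = 0 ⇒ q_{East} = 17 − 0.5q_{West}.
Solving the two reaction functions simultaneously: (1 − (−1/3)(−0.5))q_{West} = 37/3 − (1/3)·17, so (5/6)q_{West} = 20/3 and q_{West} = 8.
Then q_{East} = 17 − 0.5·8 = 13.
Total catch: 8 + 13 = 21.

21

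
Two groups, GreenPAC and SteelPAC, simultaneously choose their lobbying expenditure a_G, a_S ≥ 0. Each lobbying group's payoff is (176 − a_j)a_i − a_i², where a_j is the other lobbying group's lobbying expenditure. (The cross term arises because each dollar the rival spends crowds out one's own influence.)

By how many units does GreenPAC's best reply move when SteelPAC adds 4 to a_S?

-2

GreenPAC's payoff is (176 − a_S)a_G − a_G².
∂π/∂a_G = 176 − a_S − 2a_G = 0, so a_G = 88 − 0.5a_S.
The reaction-function slope is −0.5, so a 4-unit rise in a_S moves a_G by −0.5 × 4 = −2. GreenPAC's best response falls — the actions are strategic substitutes.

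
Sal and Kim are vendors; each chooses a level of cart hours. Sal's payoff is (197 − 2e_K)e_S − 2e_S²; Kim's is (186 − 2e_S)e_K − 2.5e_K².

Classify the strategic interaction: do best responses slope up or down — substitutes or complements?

Expanding Sal's payoff: 197e_S − 2e_Ke_S − 2e_S².
∂π/∂e_S = 197 − 2e_K − 4e_S = 0, so e_S = 49.25 − 0.5e_K.
The best-response slope de_S/de_K = −0.5 < 0: the reaction function is downward-sloping, so the choices are strategic substitutes.

strategic substitutes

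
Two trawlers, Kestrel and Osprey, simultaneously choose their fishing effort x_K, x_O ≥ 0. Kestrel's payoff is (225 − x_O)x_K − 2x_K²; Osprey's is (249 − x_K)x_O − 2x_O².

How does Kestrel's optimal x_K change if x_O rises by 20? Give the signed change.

Expanding Kestrel's payoff: 225x_K − x_Ox_K − 2x_K².
∂π/∂x_K = 225 − x_O − 4x_K = 0, so x_K = 56.25 − 0.25x_O.
The reaction-function slope is −0.25, so a 20-unit rise in x_O moves x_K by −0.25 × 20 = −5. Kestrel's best response falls — the actions are strategic substitutes.

-5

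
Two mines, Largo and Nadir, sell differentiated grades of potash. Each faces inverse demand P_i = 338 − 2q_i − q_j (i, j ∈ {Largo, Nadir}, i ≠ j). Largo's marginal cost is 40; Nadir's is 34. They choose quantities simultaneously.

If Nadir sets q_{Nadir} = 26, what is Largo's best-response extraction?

Mine Largo's profit: π = q_{Largo}(338 − 2q_{Largo} − q_{Nadir}) − 40q_{Largo}.
∂π/∂q_{Largo} = 298 − 4q_{Largo} − q_{Nadir} = 0 ⇒ q_{Largo} = 74.5 − 0.25q_{Nadir}.
At q_{Nadir} = 26: q_{Largo} = 74.5 − 0.25·26 = 68.

68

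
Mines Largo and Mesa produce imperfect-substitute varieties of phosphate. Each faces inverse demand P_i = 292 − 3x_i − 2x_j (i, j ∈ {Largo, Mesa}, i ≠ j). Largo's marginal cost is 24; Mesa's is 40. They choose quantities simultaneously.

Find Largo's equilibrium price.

Mine Largo's profit: π = x_{Largo}(292 − 3x_{Largo} − 2x_{Mesa}) − 24x_{Largo}.
∂π/∂x_{Largo} = 268 − 6x_{Largo} − 2x_{Mesa} = 0 ⇒ x_{Largo} = 134/3 − (1/3)x_{Mesa}.
Similarly x_{Mesa} = 42 − (1/3)x_{Largo}.
Solving the two reaction functions simultaneously: (1 − (−1/3)(−1/3))x_{Largo} = 134/3 − (1/3)·42, so (8/9)x_{Largo} = 92/3 and x_{Largo} = 34.5.
Then x_{Mesa} = 42 − (1/3)·34.5 = 30.5.
P_{Largo} = 292 − 3·34.5 − 2·30.5 = 127.5.

127.5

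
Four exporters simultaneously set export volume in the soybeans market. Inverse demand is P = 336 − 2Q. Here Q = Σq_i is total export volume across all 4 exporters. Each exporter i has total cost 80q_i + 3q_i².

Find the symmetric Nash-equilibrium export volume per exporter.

A representative exporter's profit is π_i = q_i(336 − 2Q) − 80q_i − 3q_i², with Q = q_i + Σ_{j≠i} q_j.
First-order condition: 256 − 10q_i − 2Σ_{j≠i} q_j = 0.
Imposing symmetry (q_j = q for all j) turns Σ_{j≠i} q_j into 3q, so 256 = 16q and q = 16.

16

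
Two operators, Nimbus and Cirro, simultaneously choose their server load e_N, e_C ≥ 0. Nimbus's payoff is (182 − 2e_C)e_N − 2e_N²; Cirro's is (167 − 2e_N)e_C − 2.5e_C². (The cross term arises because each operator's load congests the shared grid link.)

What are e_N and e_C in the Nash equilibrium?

Expanding Nimbus's payoff: 182e_N − 2e_Ce_N − 2e_N².
∂π/∂e_N = 182 − 2e_C − 4e_N = 0, so e_N = 45.5 − 0.5e_C.
Likewise for Cirro: e_C = 33.4 − 0.4e_N.
Solving the two reaction functions simultaneously: (1 − (−0.5)(−0.4))e_N = 45.5 − 0.5·33.4, so 0.8e_N = 28.8 and e_N = 36.
Then e_C = 33.4 − 0.4·36 = 19.

36, 19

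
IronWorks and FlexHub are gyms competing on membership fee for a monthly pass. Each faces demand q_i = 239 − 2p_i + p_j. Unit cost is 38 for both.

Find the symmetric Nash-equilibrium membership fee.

105

IronWorks's profit: π = (p_{IronWorks} − 38)(239 − 2p_{IronWorks} + p_{FlexHub}).
∂π/∂p_{IronWorks} = 315 − 4p_{IronWorks} + p_{FlexHub} = 0 ⇒ p_{IronWorks} = 78.75 + 0.25p_{FlexHub}.
By symmetry p_{FlexHub} = p_{IronWorks}; substituting into the reaction function, 0.75p_{IronWorks} = 78.75 and p_{IronWorks} = 105.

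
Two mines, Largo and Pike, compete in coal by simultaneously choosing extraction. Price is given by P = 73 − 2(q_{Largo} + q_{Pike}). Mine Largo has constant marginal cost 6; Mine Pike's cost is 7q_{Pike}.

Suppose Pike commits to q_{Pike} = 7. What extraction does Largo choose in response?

Mine Largo's profit: π = q_{Largo}(73 − 2(q_{Largo} + q_{Pike})) − 6q_{Largo}.
∂π/∂q_{Largo} = 67 − 4q_{Largo} − 2q_{Pike} = 0, so q_{Largo} = 16.75 − 0.5q_{Pike}.
At q_{Pike} = 7: q_{Largo} = 16.75 − 0.5·7 = 13.25.

13.25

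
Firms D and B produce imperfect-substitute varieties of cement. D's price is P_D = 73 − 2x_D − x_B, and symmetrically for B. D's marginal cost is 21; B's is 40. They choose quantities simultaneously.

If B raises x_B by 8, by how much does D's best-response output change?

-2

Firm D's profit: π = x_D(73 − 2x_D − x_B) − 21x_D.
∂π/∂x_D = 52 − 4x_D − x_B = 0 ⇒ x_D = 13 − 0.25x_B.
The reaction-function slope is −0.25, so an 8-unit rise in x_B moves x_D by −0.25 × 8 = −2. D's best response falls — the actions are strategic substitutes.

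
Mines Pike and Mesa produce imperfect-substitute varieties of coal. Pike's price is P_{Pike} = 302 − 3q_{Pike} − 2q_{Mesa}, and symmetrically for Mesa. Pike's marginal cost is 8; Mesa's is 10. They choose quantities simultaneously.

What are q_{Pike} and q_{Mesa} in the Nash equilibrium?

Mine Pike's profit: π = q_{Pike}(302 − 3q_{Pike} − 2q_{Mesa}) − 8q_{Pike}.
∂π/∂q_{Pike} = 294 − 6q_{Pike} − 2q_{Mesa} = 0 ⇒ q_{Pike} = 49 − (1/3)q_{Mesa}.
Similarly q_{Mesa} = 146/3 − (1/3)q_{Pike}.
Solving the two reaction functions simultaneously: (1 − (−1/3)(−1/3))q_{Pike} = 49 − (1/3)·(146/3), so (8/9)q_{Pike} = 295/9 and q_{Pike} = 36.875.
Then q_{Mesa} = 146/3 − (1/3)·36.875 = 36.375.

36.875, 36.375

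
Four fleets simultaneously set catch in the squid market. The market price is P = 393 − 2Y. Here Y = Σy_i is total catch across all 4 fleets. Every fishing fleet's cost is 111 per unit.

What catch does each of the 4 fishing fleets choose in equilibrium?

A representative fishing fleet's profit is π_i = y_i(393 − 2Y) − 111y_i, with Y = y_i + Σ_{j≠i} y_j.
First-order condition: 282 − 4y_i − 2Σ_{j≠i} y_j = 0.
In a symmetric equilibrium every fishing fleet chooses the same y, so Σ_{j≠i} y_j = 3y. The condition becomes 282 − 10y = 0, giving y = 282/10 = 28.2.

28.2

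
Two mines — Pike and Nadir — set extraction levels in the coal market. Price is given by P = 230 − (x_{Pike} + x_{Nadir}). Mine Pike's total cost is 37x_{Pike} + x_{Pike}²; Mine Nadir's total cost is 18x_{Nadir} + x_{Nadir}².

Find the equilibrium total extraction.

Mine Pike's profit: π = x_{Pike}(230 − (x_{Pike} + x_{Nadir})) − 37x_{Pike} − x_{Pike}².
∂π/∂x_{Pike} = 193 − 4x_{Pike} − x_{Nadir} = 0, so x_{Pike} = 48.25 − 0.25x_{Nadir}.
By the same steps for Nadir: x_{Nadir} = 53 − 0.25x_{Pike}.
Substituting the second reaction function into the first: x_{Pike} = 48.25 − 0.25(53 − 0.25x_{Pike}), which gives 0.9375x_{Pike} = 35 ⇒ x_{Pike} = 112/3.
Then x_{Nadir} = 53 − 0.25·(112/3) = 131/3.
Total extraction: 112/3 + 131/3 = 81.

81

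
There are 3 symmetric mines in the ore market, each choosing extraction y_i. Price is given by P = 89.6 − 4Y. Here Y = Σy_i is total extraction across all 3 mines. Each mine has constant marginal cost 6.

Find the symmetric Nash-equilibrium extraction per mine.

A representative mine's profit is π_i = y_i(89.6 − 4Y) − 6y_i, with Y = y_i + Σ_{j≠i} y_j.
First-order condition: 83.6 − 8y_i − 4Σ_{j≠i} y_j = 0.
With identical mines, set every y_j = y: then 83.6 − 8y − 8y = 0, i.e. y = 83.6/16 = 5.225.

5.225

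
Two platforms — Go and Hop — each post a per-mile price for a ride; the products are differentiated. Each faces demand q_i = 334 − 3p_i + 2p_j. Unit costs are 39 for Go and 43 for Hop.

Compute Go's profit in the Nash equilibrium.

16650.75

Go's profit: π = (p_{Go} − 39)(334 − 3p_{Go} + 2p_{Hop}).
∂π/∂p_{Go} = 451 − 6p_{Go} + 2p_{Hop} = 0 ⇒ p_{Go} = 451/6 + (1/3)p_{Hop}.
Similarly p_{Hop} = 463/6 + (1/3)p_{Go}.
Substituting the second reaction function into the first: p_{Go} = 451/6 + (1/3)(463/6 + (1/3)p_{Go}), which gives (8/9)p_{Go} = 908/9 ⇒ p_{Go} = 113.5.
Then p_{Hop} = 463/6 + (1/3)·113.5 = 115.
q_{Go} = 334 − 3·113.5 + 2·115 = 223.5.
Profit = (113.5 − 39)·223.5 = 16650.75.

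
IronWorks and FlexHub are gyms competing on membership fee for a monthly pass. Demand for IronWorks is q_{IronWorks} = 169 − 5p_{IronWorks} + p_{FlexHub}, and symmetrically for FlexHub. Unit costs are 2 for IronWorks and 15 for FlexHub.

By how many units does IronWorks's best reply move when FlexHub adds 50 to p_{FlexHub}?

5

IronWorks's profit: π = (p_{IronWorks} − 2)(169 − 5p_{IronWorks} + p_{FlexHub}).
∂π/∂p_{IronWorks} = 179 − 10p_{IronWorks} + p_{FlexHub} = 0 ⇒ p_{IronWorks} = 17.9 + 0.1p_{FlexHub}.
The reaction-function slope is 0.1, so a 50-unit rise in p_{FlexHub} moves p_{IronWorks} by 0.1 × 50 = 5. IronWorks's best response rises — the actions are strategic complements.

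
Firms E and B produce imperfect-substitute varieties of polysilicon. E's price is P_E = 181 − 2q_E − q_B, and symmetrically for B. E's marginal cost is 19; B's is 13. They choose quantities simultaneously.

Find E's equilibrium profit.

2048

Firm E's profit: π = q_E(181 − 2q_E − q_B) − 19q_E.
∂π/∂q_E = 162 − 4q_E − q_B = 0 ⇒ q_E = 40.5 − 0.25q_B.
Similarly q_B = 42 − 0.25q_E.
Plugging q_B into E's best response: q_E = 40.5 − 0.25(42 − 0.25q_E) ⇒ 0.9375q_E = 30, so q_E = 32.
Then q_B = 42 − 0.25·32 = 34.
P_E = 181 − 2·32 − 34 = 83.
Profit = (83 − 19)·32 = 2048.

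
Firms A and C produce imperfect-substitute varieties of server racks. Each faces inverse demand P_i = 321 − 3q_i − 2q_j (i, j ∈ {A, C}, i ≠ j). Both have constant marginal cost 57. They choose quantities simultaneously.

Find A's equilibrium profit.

3267

Firm A's profit: π = q_A(321 − 3q_A − 2q_C) − 57q_A.
∂π/∂q_A = 264 − 6q_A − 2q_C = 0 ⇒ q_A = 44 − (1/3)q_C.
Setting q_A = q_C in the reaction function: q_A = 44 − (1/3)q_A, so q_A = 44 / (4/3) = 33.
P_A = 321 − 3·33 − 2·33 = 156.
Profit = (156 − 57)·33 = 3267.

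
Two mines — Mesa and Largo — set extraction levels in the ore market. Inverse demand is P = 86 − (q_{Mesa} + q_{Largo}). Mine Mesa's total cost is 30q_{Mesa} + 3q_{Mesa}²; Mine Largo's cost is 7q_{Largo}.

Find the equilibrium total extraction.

40.6

Mine Mesa's profit: π = q_{Mesa}(86 − (q_{Mesa} + q_{Largo})) − 30q_{Mesa} − 3q_{Mesa}².
∂π/∂q_{Mesa} = 56 − 8q_{Mesa} − q_{Largo} = 0, so q_{Mesa} = 7 − 0.125q_{Largo}.
For Largo: ∂π/∂q_{Largo} = 79 − 2q_{Largo} − q_{Mesa} = 0 ⇒ q_{Largo} = 39.5 − 0.5q_{Mesa}.
Solving the two reaction functions simultaneously: (1 − (−0.125)(−0.5))q_{Mesa} = 7 − 0.125·39.5, so 0.9375q_{Mesa} = 2.0625 and q_{Mesa} = 2.2.
Then q_{Largo} = 39.5 − 0.5·2.2 = 38.4.
Total extraction: 2.2 + 38.4 = 40.6.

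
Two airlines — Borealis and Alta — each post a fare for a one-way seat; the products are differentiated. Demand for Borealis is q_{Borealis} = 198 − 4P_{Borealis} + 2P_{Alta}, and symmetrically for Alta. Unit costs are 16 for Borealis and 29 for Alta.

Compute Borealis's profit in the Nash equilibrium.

3457.44

Borealis's profit: π = (P_{Borealis} − 16)(198 − 4P_{Borealis} + 2P_{Alta}).
∂π/∂P_{Borealis} = 262 − 8P_{Borealis} + 2P_{Alta} = 0 ⇒ P_{Borealis} = 32.75 + 0.25P_{Alta}.
Similarly P_{Alta} = 39.25 + 0.25P_{Borealis}.
Solving the two reaction functions simultaneously: (1 − (0.25)(0.25))P_{Borealis} = 32.75 + 0.25·39.25, so 0.9375P_{Borealis} = 42.5625 and P_{Borealis} = 45.4.
Then P_{Alta} = 39.25 + 0.25·45.4 = 50.6.
q_{Borealis} = 198 − 4·45.4 + 2·50.6 = 117.6.
Profit = (45.4 − 16)·117.6 = 3457.44.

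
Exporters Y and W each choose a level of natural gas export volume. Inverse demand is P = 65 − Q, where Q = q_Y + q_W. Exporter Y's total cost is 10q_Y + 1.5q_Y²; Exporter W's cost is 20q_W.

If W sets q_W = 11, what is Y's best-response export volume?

8.8

Exporter Y's profit: π = q_Y(65 − (q_Y + q_W)) − 10q_Y − 1.5q_Y².
∂π/∂q_Y = 55 − 5q_Y − q_W = 0, so q_Y = 11 − 0.2q_W.
At q_W = 11: q_Y = 11 − 0.2·11 = 8.8.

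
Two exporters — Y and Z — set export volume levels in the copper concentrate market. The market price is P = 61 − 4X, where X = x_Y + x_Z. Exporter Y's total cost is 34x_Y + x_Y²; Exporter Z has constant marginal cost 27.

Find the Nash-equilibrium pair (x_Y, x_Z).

1.25, 3.625

Exporter Y's profit: π = x_Y(61 − 4(x_Y + x_Z)) − 34x_Y − x_Y².
∂π/∂x_Y = 27 − 10x_Y − 4x_Z = 0, so x_Y = 2.7 − 0.4x_Z.
For Z: ∂π/∂x_Z = 34 − 8x_Z − 4x_Y = 0 ⇒ x_Z = 4.25 − 0.5x_Y.
Substituting the second reaction function into the first: x_Y = 2.7 − 0.4(4.25 − 0.5x_Y), which gives 0.8x_Y = 1 ⇒ x_Y = 1.25.
Then x_Z = 4.25 − 0.5·1.25 = 3.625.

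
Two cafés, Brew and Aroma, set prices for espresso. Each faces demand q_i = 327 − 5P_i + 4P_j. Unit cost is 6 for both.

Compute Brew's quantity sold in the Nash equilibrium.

Brew's profit: π = (P_{Brew} − 6)(327 − 5P_{Brew} + 4P_{Aroma}).
∂π/∂P_{Brew} = 357 − 10P_{Brew} + 4P_{Aroma} = 0 ⇒ P_{Brew} = 35.7 + 0.4P_{Aroma}.
Setting P_{Brew} = P_{Aroma} in the reaction function: P_{Brew} = 35.7 + 0.4P_{Brew}, so P_{Brew} = 35.7 / 0.6 = 59.5.
q_{Brew} = 327 − 5·59.5 + 4·59.5 = 267.5.

267.5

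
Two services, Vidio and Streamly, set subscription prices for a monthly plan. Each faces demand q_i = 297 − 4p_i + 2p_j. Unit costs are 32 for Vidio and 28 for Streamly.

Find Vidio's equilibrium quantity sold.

153.2

Vidio's profit: π = (p_{Vidio} − 32)(297 − 4p_{Vidio} + 2p_{Streamly}).
∂π/∂p_{Vidio} = 425 − 8p_{Vidio} + 2p_{Streamly} = 0 ⇒ p_{Vidio} = 53.125 + 0.25p_{Streamly}.
Similarly p_{Streamly} = 51.125 + 0.25p_{Vidio}.
Solving the two reaction functions simultaneously: (1 − (0.25)(0.25))p_{Vidio} = 53.125 + 0.25·51.125, so 0.9375p_{Vidio} = 2109/32 and p_{Vidio} = 70.3.
Then p_{Streamly} = 51.125 + 0.25·70.3 = 68.7.
q_{Vidio} = 297 − 4·70.3 + 2·68.7 = 153.2.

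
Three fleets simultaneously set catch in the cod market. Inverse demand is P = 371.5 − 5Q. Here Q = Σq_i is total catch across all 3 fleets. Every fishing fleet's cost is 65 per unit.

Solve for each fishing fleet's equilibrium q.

A representative fishing fleet's profit is π_i = q_i(371.5 − 5Q) − 65q_i, with Q = q_i + Σ_{j≠i} q_j.
First-order condition: 306.5 − 10q_i − 5Σ_{j≠i} q_j = 0.
In a symmetric equilibrium every fishing fleet chooses the same q, so Σ_{j≠i} q_j = 2q. The condition becomes 306.5 − 20q = 0, giving q = 306.5/20 = 15.325.

15.325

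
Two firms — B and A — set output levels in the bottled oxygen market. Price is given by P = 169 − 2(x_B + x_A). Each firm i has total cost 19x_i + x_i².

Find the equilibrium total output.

Firm B's profit: π = x_B(169 − 2(x_B + x_A)) − 19x_B − x_B².
∂π/∂x_B = 150 − 6x_B − 2x_A = 0, so x_B = 25 − (1/3)x_A.
By symmetry x_A = x_B; substituting into the reaction function, (4/3)x_B = 25 and x_B = 18.75.
Total output: 18.75 + 18.75 = 37.5.

37.5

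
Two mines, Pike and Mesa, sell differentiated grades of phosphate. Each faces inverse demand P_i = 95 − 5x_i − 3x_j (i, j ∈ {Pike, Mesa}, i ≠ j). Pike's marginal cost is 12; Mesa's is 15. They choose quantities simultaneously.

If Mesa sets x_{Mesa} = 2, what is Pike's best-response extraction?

Mine Pike's profit: π = x_{Pike}(95 − 5x_{Pike} − 3x_{Mesa}) − 12x_{Pike}.
∂π/∂x_{Pike} = 83 − 10x_{Pike} − 3x_{Mesa} = 0 ⇒ x_{Pike} = 8.3 − 0.3x_{Mesa}.
At x_{Mesa} = 2: x_{Pike} = 8.3 − 0.3·2 = 7.7.

7.7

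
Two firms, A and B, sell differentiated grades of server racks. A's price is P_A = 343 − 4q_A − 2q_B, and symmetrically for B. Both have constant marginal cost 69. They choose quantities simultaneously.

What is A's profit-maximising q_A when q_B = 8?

32.25

Firm A's profit: π = q_A(343 − 4q_A − 2q_B) − 69q_A.
∂π/∂q_A = 274 − 8q_A − 2q_B = 0 ⇒ q_A = 34.25 − 0.25q_B.
At q_B = 8: q_A = 34.25 − 0.25·8 = 32.25.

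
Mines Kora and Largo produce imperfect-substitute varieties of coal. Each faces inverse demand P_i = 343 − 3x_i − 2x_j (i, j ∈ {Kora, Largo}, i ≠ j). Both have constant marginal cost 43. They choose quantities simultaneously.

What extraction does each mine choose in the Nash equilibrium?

Mine Kora's profit: π = x_{Kora}(343 − 3x_{Kora} − 2x_{Largo}) − 43x_{Kora}.
∂π/∂x_{Kora} = 300 − 6x_{Kora} − 2x_{Largo} = 0 ⇒ x_{Kora} = 50 − (1/3)x_{Largo}.
The game is symmetric, so in equilibrium x_{Largo} = x_{Kora}: the reaction function gives (4/3)x_{Kora} = 50, hence x_{Kora} = 37.5.

37.5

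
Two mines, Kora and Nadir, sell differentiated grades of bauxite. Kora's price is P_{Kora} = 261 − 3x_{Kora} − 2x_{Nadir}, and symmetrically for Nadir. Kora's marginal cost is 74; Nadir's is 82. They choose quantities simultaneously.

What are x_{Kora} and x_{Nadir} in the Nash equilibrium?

23.875, 21.875

Mine Kora's profit: π = x_{Kora}(261 − 3x_{Kora} − 2x_{Nadir}) − 74x_{Kora}.
∂π/∂x_{Kora} = 187 − 6x_{Kora} − 2x_{Nadir} = 0 ⇒ x_{Kora} = 187/6 − (1/3)x_{Nadir}.
Similarly x_{Nadir} = 179/6 − (1/3)x_{Kora}.
Substituting the second reaction function into the first: x_{Kora} = 187/6 − (1/3)(179/6 − (1/3)x_{Kora}), which gives (8/9)x_{Kora} = 191/9 ⇒ x_{Kora} = 23.875.
Then x_{Nadir} = 179/6 − (1/3)·23.875 = 21.875.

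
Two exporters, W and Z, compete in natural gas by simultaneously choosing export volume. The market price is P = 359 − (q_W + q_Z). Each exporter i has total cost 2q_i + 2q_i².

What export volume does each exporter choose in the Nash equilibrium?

Exporter W's profit: π = q_W(359 − (q_W + q_Z)) − 2q_W − 2q_W².
∂π/∂q_W = 357 − 6q_W − q_Z = 0, so q_W = 59.5 − (1/6)q_Z.
By symmetry q_Z = q_W; substituting into the reaction function, (7/6)q_W = 59.5 and q_W = 51.

51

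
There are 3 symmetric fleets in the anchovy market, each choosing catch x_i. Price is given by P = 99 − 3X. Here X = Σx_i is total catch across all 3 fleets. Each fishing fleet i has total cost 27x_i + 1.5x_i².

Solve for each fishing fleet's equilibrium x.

A representative fishing fleet's profit is π_i = x_i(99 − 3X) − 27x_i − 1.5x_i², with X = x_i + Σ_{j≠i} x_j.
First-order condition: 72 − 9x_i − 3Σ_{j≠i} x_j = 0.
In a symmetric equilibrium every fishing fleet chooses the same x, so Σ_{j≠i} x_j = 2x. The condition becomes 72 − 15x = 0, giving x = 72/15 = 4.8.

4.8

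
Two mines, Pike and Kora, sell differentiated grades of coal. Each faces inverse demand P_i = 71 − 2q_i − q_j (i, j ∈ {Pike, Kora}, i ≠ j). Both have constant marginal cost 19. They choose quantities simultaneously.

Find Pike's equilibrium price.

Mine Pike's profit: π = q_{Pike}(71 − 2q_{Pike} − q_{Kora}) − 19q_{Pike}.
∂π/∂q_{Pike} = 52 − 4q_{Pike} − q_{Kora} = 0 ⇒ q_{Pike} = 13 − 0.25q_{Kora}.
Setting q_{Pike} = q_{Kora} in the reaction function: q_{Pike} = 13 − 0.25q_{Pike}, so q_{Pike} = 13 / 1.25 = 10.4.
P_{Pike} = 71 − 2·10.4 − 10.4 = 39.8.

39.8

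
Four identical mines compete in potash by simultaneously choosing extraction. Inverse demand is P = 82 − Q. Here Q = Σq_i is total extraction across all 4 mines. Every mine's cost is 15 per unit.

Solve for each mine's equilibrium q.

A representative mine's profit is π_i = q_i(82 − Q) − 15q_i, with Q = q_i + Σ_{j≠i} q_j.
First-order condition: 67 − 2q_i − Σ_{j≠i} q_j = 0.
Imposing symmetry (q_j = q for all j) turns Σ_{j≠i} q_j into 3q, so 67 = 5q and q = 13.4.

13.4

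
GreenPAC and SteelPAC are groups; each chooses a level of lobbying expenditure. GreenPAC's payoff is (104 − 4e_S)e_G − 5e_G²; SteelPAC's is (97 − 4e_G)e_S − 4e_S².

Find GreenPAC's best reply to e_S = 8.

Expanding GreenPAC's payoff: 104e_G − 4e_Se_G − 5e_G².
∂π/∂e_G = 104 − 4e_S − 10e_G = 0, so e_G = 10.4 − 0.4e_S.
At e_S = 8: e_G = 10.4 − 0.4·8 = 7.2.

7.2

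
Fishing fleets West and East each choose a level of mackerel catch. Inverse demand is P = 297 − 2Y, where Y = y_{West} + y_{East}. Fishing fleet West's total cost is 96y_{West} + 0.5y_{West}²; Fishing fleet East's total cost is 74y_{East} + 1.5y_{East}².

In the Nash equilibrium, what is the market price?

Fishing fleet West's profit: π = y_{West}(297 − 2(y_{West} + y_{East})) − 96y_{West} − 0.5y_{West}².
∂π/∂y_{West} = 201 − 5y_{West} − 2y_{East} = 0, so y_{West} = 40.2 − 0.4y_{East}.
For East: ∂π/∂y_{East} = 223 − 7y_{East} − 2y_{West} = 0 ⇒ y_{East} = 223/7 − (2/7)y_{West}.
Plugging y_{East} into West's best response: y_{West} = 40.2 − 0.4(223/7 − (2/7)y_{West}) ⇒ (31/35)y_{West} = 961/35, so y_{West} = 31.
Then y_{East} = 223/7 − (2/7)·31 = 23.
Equilibrium price: P = 297 − 2·54 = 189.

189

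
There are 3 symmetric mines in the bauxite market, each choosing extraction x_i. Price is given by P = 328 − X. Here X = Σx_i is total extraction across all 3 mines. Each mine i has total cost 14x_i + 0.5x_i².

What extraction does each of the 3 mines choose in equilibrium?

62.8

A representative mine's profit is π_i = x_i(328 − X) − 14x_i − 0.5x_i², with X = x_i + Σ_{j≠i} x_j.
First-order condition: 314 − 3x_i − Σ_{j≠i} x_j = 0.
Imposing symmetry (x_j = x for all j) turns Σ_{j≠i} x_j into 2x, so 314 = 5x and x = 62.8.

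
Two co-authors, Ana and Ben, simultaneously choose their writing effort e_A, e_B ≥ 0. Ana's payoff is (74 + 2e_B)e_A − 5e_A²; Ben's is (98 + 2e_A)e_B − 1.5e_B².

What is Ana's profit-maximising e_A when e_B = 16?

Expanding Ana's payoff: 74e_A + 2e_Be_A − 5e_A².
∂π/∂e_A = 74 + 2e_B − 10e_A = 0, so e_A = 7.4 + 0.2e_B.
At e_B = 16: e_A = 7.4 + 0.2·16 = 10.6.

10.6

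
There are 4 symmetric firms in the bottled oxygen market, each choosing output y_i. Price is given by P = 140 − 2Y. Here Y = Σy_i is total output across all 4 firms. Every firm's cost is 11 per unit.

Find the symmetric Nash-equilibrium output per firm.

12.9

A representative firm's profit is π_i = y_i(140 − 2Y) − 11y_i, with Y = y_i + Σ_{j≠i} y_j.
First-order condition: 129 − 4y_i − 2Σ_{j≠i} y_j = 0.
In a symmetric equilibrium every firm chooses the same y, so Σ_{j≠i} y_j = 3y. The condition becomes 129 − 10y = 0, giving y = 129/10 = 12.9.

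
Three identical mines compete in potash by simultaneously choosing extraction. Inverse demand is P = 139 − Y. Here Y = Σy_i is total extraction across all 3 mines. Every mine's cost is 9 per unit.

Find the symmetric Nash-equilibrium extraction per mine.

32.5

A representative mine's profit is π_i = y_i(139 − Y) − 9y_i, with Y = y_i + Σ_{j≠i} y_j.
First-order condition: 130 − 2y_i − Σ_{j≠i} y_j = 0.
In a symmetric equilibrium every mine chooses the same y, so Σ_{j≠i} y_j = 2y. The condition becomes 130 − 4y = 0, giving y = 130/4 = 32.5.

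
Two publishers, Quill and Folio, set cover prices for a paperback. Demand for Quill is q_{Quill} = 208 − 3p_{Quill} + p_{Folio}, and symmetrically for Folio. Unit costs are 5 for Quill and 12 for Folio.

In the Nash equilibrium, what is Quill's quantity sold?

Quill's profit: π = (p_{Quill} − 5)(208 − 3p_{Quill} + p_{Folio}).
∂π/∂p_{Quill} = 223 − 6p_{Quill} + p_{Folio} = 0 ⇒ p_{Quill} = 223/6 + (1/6)p_{Folio}.
Similarly p_{Folio} = 122/3 + (1/6)p_{Quill}.
Plugging p_{Folio} into Quill's best response: p_{Quill} = 223/6 + (1/6)(122/3 + (1/6)p_{Quill}) ⇒ (35/36)p_{Quill} = 791/18, so p_{Quill} = 45.2.
Then p_{Folio} = 122/3 + (1/6)·45.2 = 48.2.
q_{Quill} = 208 − 3·45.2 + 48.2 = 120.6.

120.6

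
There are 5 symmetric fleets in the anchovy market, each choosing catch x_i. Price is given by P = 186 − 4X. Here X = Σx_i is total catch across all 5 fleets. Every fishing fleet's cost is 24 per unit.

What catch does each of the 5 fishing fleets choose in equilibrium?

6.75

A representative fishing fleet's profit is π_i = x_i(186 − 4X) − 24x_i, with X = x_i + Σ_{j≠i} x_j.
First-order condition: 162 − 8x_i − 4Σ_{j≠i} x_j = 0.
Imposing symmetry (x_j = x for all j) turns Σ_{j≠i} x_j into 4x, so 162 = 24x and x = 6.75.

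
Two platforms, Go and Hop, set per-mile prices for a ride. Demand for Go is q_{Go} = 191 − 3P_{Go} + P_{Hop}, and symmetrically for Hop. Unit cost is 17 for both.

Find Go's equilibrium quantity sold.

94.2

Go's profit: π = (P_{Go} − 17)(191 − 3P_{Go} + P_{Hop}).
∂π/∂P_{Go} = 242 − 6P_{Go} + P_{Hop} = 0 ⇒ P_{Go} = 121/3 + (1/6)P_{Hop}.
By symmetry P_{Hop} = P_{Go}; substituting into the reaction function, (5/6)P_{Go} = 121/3 and P_{Go} = 48.4.
q_{Go} = 191 − 3·48.4 + 48.4 = 94.2.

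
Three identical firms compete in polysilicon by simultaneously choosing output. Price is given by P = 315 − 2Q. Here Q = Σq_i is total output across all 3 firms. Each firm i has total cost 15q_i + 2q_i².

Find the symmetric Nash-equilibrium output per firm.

25

A representative firm's profit is π_i = q_i(315 − 2Q) − 15q_i − 2q_i², with Q = q_i + Σ_{j≠i} q_j.
First-order condition: 300 − 8q_i − 2Σ_{j≠i} q_j = 0.
With identical firms, set every q_j = q: then 300 − 8q − 4q = 0, i.e. q = 300/12 = 25.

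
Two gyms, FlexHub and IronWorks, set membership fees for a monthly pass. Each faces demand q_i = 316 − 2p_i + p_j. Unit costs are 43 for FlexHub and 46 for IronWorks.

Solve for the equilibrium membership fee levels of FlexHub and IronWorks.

134.4, 135.6

FlexHub's profit: π = (p_{FlexHub} − 43)(316 − 2p_{FlexHub} + p_{IronWorks}).
∂π/∂p_{FlexHub} = 402 − 4p_{FlexHub} + p_{IronWorks} = 0 ⇒ p_{FlexHub} = 100.5 + 0.25p_{IronWorks}.
Similarly p_{IronWorks} = 102 + 0.25p_{FlexHub}.
Substituting the second reaction function into the first: p_{FlexHub} = 100.5 + 0.25(102 + 0.25p_{FlexHub}), which gives 0.9375p_{FlexHub} = 126 ⇒ p_{FlexHub} = 134.4.
Then p_{IronWorks} = 102 + 0.25·134.4 = 135.6.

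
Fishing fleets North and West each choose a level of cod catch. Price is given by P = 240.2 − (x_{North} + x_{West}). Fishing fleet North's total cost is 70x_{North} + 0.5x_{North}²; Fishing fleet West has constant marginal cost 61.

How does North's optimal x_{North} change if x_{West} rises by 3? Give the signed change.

Fishing fleet North's profit: π = x_{North}(240.2 − (x_{North} + x_{West})) − 70x_{North} − 0.5x_{North}².
∂π/∂x_{North} = 170.2 − 3x_{North} − x_{West} = 0, so x_{North} = 851/15 − (1/3)x_{West}.
The reaction-function slope is −1/3, so a 3-unit rise in x_{West} moves x_{North} by −1/3 × 3 = −1. North's best response falls — the actions are strategic substitutes.

-1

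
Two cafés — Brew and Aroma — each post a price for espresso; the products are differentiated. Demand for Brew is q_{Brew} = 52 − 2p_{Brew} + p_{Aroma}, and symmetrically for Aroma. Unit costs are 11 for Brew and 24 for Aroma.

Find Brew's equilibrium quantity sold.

30.8

Brew's profit: π = (p_{Brew} − 11)(52 − 2p_{Brew} + p_{Aroma}).
∂π/∂p_{Brew} = 74 − 4p_{Brew} + p_{Aroma} = 0 ⇒ p_{Brew} = 18.5 + 0.25p_{Aroma}.
Similarly p_{Aroma} = 25 + 0.25p_{Brew}.
Plugging p_{Aroma} into Brew's best response: p_{Brew} = 18.5 + 0.25(25 + 0.25p_{Brew}) ⇒ 0.9375p_{Brew} = 24.75, so p_{Brew} = 26.4.
Then p_{Aroma} = 25 + 0.25·26.4 = 31.6.
q_{Brew} = 52 − 2·26.4 + 31.6 = 30.8.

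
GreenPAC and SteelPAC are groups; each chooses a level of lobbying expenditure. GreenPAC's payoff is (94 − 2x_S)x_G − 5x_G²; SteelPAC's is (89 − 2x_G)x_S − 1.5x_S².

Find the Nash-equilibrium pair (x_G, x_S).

4, 27

Expanding GreenPAC's payoff: 94x_G − 2x_Sx_G − 5x_G².
∂π/∂x_G = 94 − 2x_S − 10x_G = 0, so x_G = 9.4 − 0.2x_S.
Likewise for SteelPAC: x_S = 89/3 − (2/3)x_G.
Substituting the second reaction function into the first: x_G = 9.4 − 0.2(89/3 − (2/3)x_G), which gives (13/15)x_G = 52/15 ⇒ x_G = 4.
Then x_S = 89/3 − (2/3)·4 = 27.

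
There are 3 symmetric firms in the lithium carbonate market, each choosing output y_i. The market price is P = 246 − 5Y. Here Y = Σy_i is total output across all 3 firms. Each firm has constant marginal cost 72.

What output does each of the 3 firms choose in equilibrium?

8.7

A representative firm's profit is π_i = y_i(246 − 5Y) − 72y_i, with Y = y_i + Σ_{j≠i} y_j.
First-order condition: 174 − 10y_i − 5Σ_{j≠i} y_j = 0.
Imposing symmetry (y_j = y for all j) turns Σ_{j≠i} y_j into 2y, so 174 = 20y and y = 8.7.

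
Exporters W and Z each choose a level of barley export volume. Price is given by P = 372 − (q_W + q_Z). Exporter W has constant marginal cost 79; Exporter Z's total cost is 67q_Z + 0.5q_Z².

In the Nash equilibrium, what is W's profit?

Exporter W's profit: π = q_W(372 − (q_W + q_Z)) − 79q_W.
∂π/∂q_W = 293 − 2q_W − q_Z = 0, so q_W = 146.5 − 0.5q_Z.
For Z: ∂π/∂q_Z = 305 − 3q_Z − q_W = 0 ⇒ q_Z = 305/3 − (1/3)q_W.
Plugging q_Z into W's best response: q_W = 146.5 − 0.5(305/3 − (1/3)q_W) ⇒ (5/6)q_W = 287/3, so q_W = 114.8.
Then q_Z = 305/3 − (1/3)·114.8 = 63.4.
Price P = 372 − 178.2 = 193.8.
W's profit: (193.8 − 79)·114.8 = 13179.04.

13179.04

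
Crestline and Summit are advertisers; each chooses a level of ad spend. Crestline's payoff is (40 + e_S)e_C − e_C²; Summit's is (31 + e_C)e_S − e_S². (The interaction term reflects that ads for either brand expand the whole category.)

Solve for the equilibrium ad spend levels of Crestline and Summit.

Expanding Crestline's payoff: 40e_C + e_Se_C − e_C².
∂π/∂e_C = 40 + e_S − 2e_C = 0, so e_C = 20 + 0.5e_S.
Likewise for Summit: e_S = 15.5 + 0.5e_C.
Substituting the second reaction function into the first: e_C = 20 + 0.5(15.5 + 0.5e_C), which gives 0.75e_C = 27.75 ⇒ e_C = 37.
Then e_S = 15.5 + 0.5·37 = 34.

37, 34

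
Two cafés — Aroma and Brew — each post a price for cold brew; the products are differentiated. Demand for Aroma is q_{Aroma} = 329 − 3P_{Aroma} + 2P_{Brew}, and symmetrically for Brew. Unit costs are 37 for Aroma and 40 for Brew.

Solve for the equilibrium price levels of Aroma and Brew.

110.5625, 111.6875

Aroma's profit: π = (P_{Aroma} − 37)(329 − 3P_{Aroma} + 2P_{Brew}).
∂π/∂P_{Aroma} = 440 − 6P_{Aroma} + 2P_{Brew} = 0 ⇒ P_{Aroma} = 220/3 + (1/3)P_{Brew}.
Similarly P_{Brew} = 449/6 + (1/3)P_{Aroma}.
Solving the two reaction functions simultaneously: (1 − (1/3)(1/3))P_{Aroma} = 220/3 + (1/3)·(449/6), so (8/9)P_{Aroma} = 1769/18 and P_{Aroma} = 110.5625.
Then P_{Brew} = 449/6 + (1/3)·110.5625 = 111.6875.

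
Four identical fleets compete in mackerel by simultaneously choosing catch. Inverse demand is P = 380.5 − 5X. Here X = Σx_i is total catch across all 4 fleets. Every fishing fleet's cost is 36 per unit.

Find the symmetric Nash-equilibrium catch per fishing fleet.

A representative fishing fleet's profit is π_i = x_i(380.5 − 5X) − 36x_i, with X = x_i + Σ_{j≠i} x_j.
First-order condition: 344.5 − 10x_i − 5Σ_{j≠i} x_j = 0.
With identical fishing fleets, set every x_j = x: then 344.5 − 10x − 15x = 0, i.e. x = 344.5/25 = 13.78.

13.78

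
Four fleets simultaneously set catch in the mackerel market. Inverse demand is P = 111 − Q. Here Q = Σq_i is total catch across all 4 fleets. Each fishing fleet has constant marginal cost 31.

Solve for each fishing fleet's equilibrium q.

A representative fishing fleet's profit is π_i = q_i(111 − Q) − 31q_i, with Q = q_i + Σ_{j≠i} q_j.
First-order condition: 80 − 2q_i − Σ_{j≠i} q_j = 0.
With identical fishing fleets, set every q_j = q: then 80 − 2q − 3q = 0, i.e. q = 80/5 = 16.

16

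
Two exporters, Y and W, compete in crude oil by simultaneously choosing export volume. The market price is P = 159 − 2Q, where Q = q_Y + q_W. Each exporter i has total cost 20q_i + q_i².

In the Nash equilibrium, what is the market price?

Exporter Y's profit: π = q_Y(159 − 2(q_Y + q_W)) − 20q_Y − q_Y².
∂π/∂q_Y = 139 − 6q_Y − 2q_W = 0, so q_Y = 139/6 − (1/3)q_W.
The game is symmetric, so in equilibrium q_W = q_Y: the reaction function gives (4/3)q_Y = 139/6, hence q_Y = 17.375.
Equilibrium price: P = 159 − 2·34.75 = 89.5.

89.5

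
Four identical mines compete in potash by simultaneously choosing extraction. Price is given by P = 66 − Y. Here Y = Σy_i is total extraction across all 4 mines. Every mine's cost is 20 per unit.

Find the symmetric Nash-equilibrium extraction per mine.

9.2

A representative mine's profit is π_i = y_i(66 − Y) − 20y_i, with Y = y_i + Σ_{j≠i} y_j.
First-order condition: 46 − 2y_i − Σ_{j≠i} y_j = 0.
Imposing symmetry (y_j = y for all j) turns Σ_{j≠i} y_j into 3y, so 46 = 5y and y = 9.2.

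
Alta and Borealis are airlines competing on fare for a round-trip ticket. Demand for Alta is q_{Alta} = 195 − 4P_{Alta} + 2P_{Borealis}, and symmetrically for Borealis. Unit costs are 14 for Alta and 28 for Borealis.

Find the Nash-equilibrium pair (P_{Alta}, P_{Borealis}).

Alta's profit: π = (P_{Alta} − 14)(195 − 4P_{Alta} + 2P_{Borealis}).
∂π/∂P_{Alta} = 251 − 8P_{Alta} + 2P_{Borealis} = 0 ⇒ P_{Alta} = 31.375 + 0.25P_{Borealis}.
Similarly P_{Borealis} = 38.375 + 0.25P_{Alta}.
Substituting the second reaction function into the first: P_{Alta} = 31.375 + 0.25(38.375 + 0.25P_{Alta}), which gives 0.9375P_{Alta} = 1311/32 ⇒ P_{Alta} = 43.7.
Then P_{Borealis} = 38.375 + 0.25·43.7 = 49.3.

43.7, 49.3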